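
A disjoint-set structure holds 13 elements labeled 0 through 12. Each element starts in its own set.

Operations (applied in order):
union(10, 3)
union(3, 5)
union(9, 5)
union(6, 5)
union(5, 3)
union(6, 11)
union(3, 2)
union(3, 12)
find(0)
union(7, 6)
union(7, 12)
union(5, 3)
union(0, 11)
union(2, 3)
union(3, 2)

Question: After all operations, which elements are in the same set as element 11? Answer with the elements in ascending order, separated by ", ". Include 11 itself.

Step 1: union(10, 3) -> merged; set of 10 now {3, 10}
Step 2: union(3, 5) -> merged; set of 3 now {3, 5, 10}
Step 3: union(9, 5) -> merged; set of 9 now {3, 5, 9, 10}
Step 4: union(6, 5) -> merged; set of 6 now {3, 5, 6, 9, 10}
Step 5: union(5, 3) -> already same set; set of 5 now {3, 5, 6, 9, 10}
Step 6: union(6, 11) -> merged; set of 6 now {3, 5, 6, 9, 10, 11}
Step 7: union(3, 2) -> merged; set of 3 now {2, 3, 5, 6, 9, 10, 11}
Step 8: union(3, 12) -> merged; set of 3 now {2, 3, 5, 6, 9, 10, 11, 12}
Step 9: find(0) -> no change; set of 0 is {0}
Step 10: union(7, 6) -> merged; set of 7 now {2, 3, 5, 6, 7, 9, 10, 11, 12}
Step 11: union(7, 12) -> already same set; set of 7 now {2, 3, 5, 6, 7, 9, 10, 11, 12}
Step 12: union(5, 3) -> already same set; set of 5 now {2, 3, 5, 6, 7, 9, 10, 11, 12}
Step 13: union(0, 11) -> merged; set of 0 now {0, 2, 3, 5, 6, 7, 9, 10, 11, 12}
Step 14: union(2, 3) -> already same set; set of 2 now {0, 2, 3, 5, 6, 7, 9, 10, 11, 12}
Step 15: union(3, 2) -> already same set; set of 3 now {0, 2, 3, 5, 6, 7, 9, 10, 11, 12}
Component of 11: {0, 2, 3, 5, 6, 7, 9, 10, 11, 12}

Answer: 0, 2, 3, 5, 6, 7, 9, 10, 11, 12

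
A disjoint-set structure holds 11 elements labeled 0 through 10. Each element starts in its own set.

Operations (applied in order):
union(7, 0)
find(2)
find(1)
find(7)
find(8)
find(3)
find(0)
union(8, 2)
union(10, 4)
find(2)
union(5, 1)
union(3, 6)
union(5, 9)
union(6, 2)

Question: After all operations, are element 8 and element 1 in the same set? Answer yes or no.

Answer: no

Derivation:
Step 1: union(7, 0) -> merged; set of 7 now {0, 7}
Step 2: find(2) -> no change; set of 2 is {2}
Step 3: find(1) -> no change; set of 1 is {1}
Step 4: find(7) -> no change; set of 7 is {0, 7}
Step 5: find(8) -> no change; set of 8 is {8}
Step 6: find(3) -> no change; set of 3 is {3}
Step 7: find(0) -> no change; set of 0 is {0, 7}
Step 8: union(8, 2) -> merged; set of 8 now {2, 8}
Step 9: union(10, 4) -> merged; set of 10 now {4, 10}
Step 10: find(2) -> no change; set of 2 is {2, 8}
Step 11: union(5, 1) -> merged; set of 5 now {1, 5}
Step 12: union(3, 6) -> merged; set of 3 now {3, 6}
Step 13: union(5, 9) -> merged; set of 5 now {1, 5, 9}
Step 14: union(6, 2) -> merged; set of 6 now {2, 3, 6, 8}
Set of 8: {2, 3, 6, 8}; 1 is not a member.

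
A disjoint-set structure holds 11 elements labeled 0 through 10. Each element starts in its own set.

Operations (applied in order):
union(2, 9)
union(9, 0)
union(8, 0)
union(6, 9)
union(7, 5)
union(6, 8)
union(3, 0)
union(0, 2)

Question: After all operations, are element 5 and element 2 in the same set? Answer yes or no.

Step 1: union(2, 9) -> merged; set of 2 now {2, 9}
Step 2: union(9, 0) -> merged; set of 9 now {0, 2, 9}
Step 3: union(8, 0) -> merged; set of 8 now {0, 2, 8, 9}
Step 4: union(6, 9) -> merged; set of 6 now {0, 2, 6, 8, 9}
Step 5: union(7, 5) -> merged; set of 7 now {5, 7}
Step 6: union(6, 8) -> already same set; set of 6 now {0, 2, 6, 8, 9}
Step 7: union(3, 0) -> merged; set of 3 now {0, 2, 3, 6, 8, 9}
Step 8: union(0, 2) -> already same set; set of 0 now {0, 2, 3, 6, 8, 9}
Set of 5: {5, 7}; 2 is not a member.

Answer: no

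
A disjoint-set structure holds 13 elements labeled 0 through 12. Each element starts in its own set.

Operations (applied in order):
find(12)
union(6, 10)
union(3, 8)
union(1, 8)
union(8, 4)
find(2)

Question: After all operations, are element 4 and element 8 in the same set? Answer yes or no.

Step 1: find(12) -> no change; set of 12 is {12}
Step 2: union(6, 10) -> merged; set of 6 now {6, 10}
Step 3: union(3, 8) -> merged; set of 3 now {3, 8}
Step 4: union(1, 8) -> merged; set of 1 now {1, 3, 8}
Step 5: union(8, 4) -> merged; set of 8 now {1, 3, 4, 8}
Step 6: find(2) -> no change; set of 2 is {2}
Set of 4: {1, 3, 4, 8}; 8 is a member.

Answer: yes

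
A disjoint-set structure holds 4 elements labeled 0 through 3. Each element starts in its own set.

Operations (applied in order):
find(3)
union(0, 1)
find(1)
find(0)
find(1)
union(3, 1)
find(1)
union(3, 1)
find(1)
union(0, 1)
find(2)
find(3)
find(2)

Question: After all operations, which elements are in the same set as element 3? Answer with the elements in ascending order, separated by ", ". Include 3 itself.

Step 1: find(3) -> no change; set of 3 is {3}
Step 2: union(0, 1) -> merged; set of 0 now {0, 1}
Step 3: find(1) -> no change; set of 1 is {0, 1}
Step 4: find(0) -> no change; set of 0 is {0, 1}
Step 5: find(1) -> no change; set of 1 is {0, 1}
Step 6: union(3, 1) -> merged; set of 3 now {0, 1, 3}
Step 7: find(1) -> no change; set of 1 is {0, 1, 3}
Step 8: union(3, 1) -> already same set; set of 3 now {0, 1, 3}
Step 9: find(1) -> no change; set of 1 is {0, 1, 3}
Step 10: union(0, 1) -> already same set; set of 0 now {0, 1, 3}
Step 11: find(2) -> no change; set of 2 is {2}
Step 12: find(3) -> no change; set of 3 is {0, 1, 3}
Step 13: find(2) -> no change; set of 2 is {2}
Component of 3: {0, 1, 3}

Answer: 0, 1, 3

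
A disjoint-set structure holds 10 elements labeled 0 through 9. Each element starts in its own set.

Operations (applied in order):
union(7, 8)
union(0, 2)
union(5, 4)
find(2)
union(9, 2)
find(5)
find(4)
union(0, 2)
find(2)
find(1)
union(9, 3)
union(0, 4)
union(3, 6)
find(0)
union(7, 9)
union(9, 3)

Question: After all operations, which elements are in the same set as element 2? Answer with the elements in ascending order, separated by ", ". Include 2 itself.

Step 1: union(7, 8) -> merged; set of 7 now {7, 8}
Step 2: union(0, 2) -> merged; set of 0 now {0, 2}
Step 3: union(5, 4) -> merged; set of 5 now {4, 5}
Step 4: find(2) -> no change; set of 2 is {0, 2}
Step 5: union(9, 2) -> merged; set of 9 now {0, 2, 9}
Step 6: find(5) -> no change; set of 5 is {4, 5}
Step 7: find(4) -> no change; set of 4 is {4, 5}
Step 8: union(0, 2) -> already same set; set of 0 now {0, 2, 9}
Step 9: find(2) -> no change; set of 2 is {0, 2, 9}
Step 10: find(1) -> no change; set of 1 is {1}
Step 11: union(9, 3) -> merged; set of 9 now {0, 2, 3, 9}
Step 12: union(0, 4) -> merged; set of 0 now {0, 2, 3, 4, 5, 9}
Step 13: union(3, 6) -> merged; set of 3 now {0, 2, 3, 4, 5, 6, 9}
Step 14: find(0) -> no change; set of 0 is {0, 2, 3, 4, 5, 6, 9}
Step 15: union(7, 9) -> merged; set of 7 now {0, 2, 3, 4, 5, 6, 7, 8, 9}
Step 16: union(9, 3) -> already same set; set of 9 now {0, 2, 3, 4, 5, 6, 7, 8, 9}
Component of 2: {0, 2, 3, 4, 5, 6, 7, 8, 9}

Answer: 0, 2, 3, 4, 5, 6, 7, 8, 9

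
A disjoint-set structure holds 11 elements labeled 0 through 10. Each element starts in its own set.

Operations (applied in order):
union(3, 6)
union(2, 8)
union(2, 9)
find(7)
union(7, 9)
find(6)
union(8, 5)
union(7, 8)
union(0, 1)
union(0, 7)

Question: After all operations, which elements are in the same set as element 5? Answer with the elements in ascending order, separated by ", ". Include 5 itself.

Step 1: union(3, 6) -> merged; set of 3 now {3, 6}
Step 2: union(2, 8) -> merged; set of 2 now {2, 8}
Step 3: union(2, 9) -> merged; set of 2 now {2, 8, 9}
Step 4: find(7) -> no change; set of 7 is {7}
Step 5: union(7, 9) -> merged; set of 7 now {2, 7, 8, 9}
Step 6: find(6) -> no change; set of 6 is {3, 6}
Step 7: union(8, 5) -> merged; set of 8 now {2, 5, 7, 8, 9}
Step 8: union(7, 8) -> already same set; set of 7 now {2, 5, 7, 8, 9}
Step 9: union(0, 1) -> merged; set of 0 now {0, 1}
Step 10: union(0, 7) -> merged; set of 0 now {0, 1, 2, 5, 7, 8, 9}
Component of 5: {0, 1, 2, 5, 7, 8, 9}

Answer: 0, 1, 2, 5, 7, 8, 9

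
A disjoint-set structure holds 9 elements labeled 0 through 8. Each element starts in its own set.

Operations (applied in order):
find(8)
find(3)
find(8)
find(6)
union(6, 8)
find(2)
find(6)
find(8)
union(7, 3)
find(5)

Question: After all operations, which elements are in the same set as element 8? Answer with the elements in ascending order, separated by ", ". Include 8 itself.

Step 1: find(8) -> no change; set of 8 is {8}
Step 2: find(3) -> no change; set of 3 is {3}
Step 3: find(8) -> no change; set of 8 is {8}
Step 4: find(6) -> no change; set of 6 is {6}
Step 5: union(6, 8) -> merged; set of 6 now {6, 8}
Step 6: find(2) -> no change; set of 2 is {2}
Step 7: find(6) -> no change; set of 6 is {6, 8}
Step 8: find(8) -> no change; set of 8 is {6, 8}
Step 9: union(7, 3) -> merged; set of 7 now {3, 7}
Step 10: find(5) -> no change; set of 5 is {5}
Component of 8: {6, 8}

Answer: 6, 8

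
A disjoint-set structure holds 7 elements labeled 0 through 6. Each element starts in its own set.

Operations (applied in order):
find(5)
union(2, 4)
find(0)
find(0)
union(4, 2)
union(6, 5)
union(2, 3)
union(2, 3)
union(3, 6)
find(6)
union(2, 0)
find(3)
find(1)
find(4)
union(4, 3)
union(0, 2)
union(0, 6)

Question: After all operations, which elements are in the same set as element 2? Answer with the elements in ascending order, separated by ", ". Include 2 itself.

Answer: 0, 2, 3, 4, 5, 6

Derivation:
Step 1: find(5) -> no change; set of 5 is {5}
Step 2: union(2, 4) -> merged; set of 2 now {2, 4}
Step 3: find(0) -> no change; set of 0 is {0}
Step 4: find(0) -> no change; set of 0 is {0}
Step 5: union(4, 2) -> already same set; set of 4 now {2, 4}
Step 6: union(6, 5) -> merged; set of 6 now {5, 6}
Step 7: union(2, 3) -> merged; set of 2 now {2, 3, 4}
Step 8: union(2, 3) -> already same set; set of 2 now {2, 3, 4}
Step 9: union(3, 6) -> merged; set of 3 now {2, 3, 4, 5, 6}
Step 10: find(6) -> no change; set of 6 is {2, 3, 4, 5, 6}
Step 11: union(2, 0) -> merged; set of 2 now {0, 2, 3, 4, 5, 6}
Step 12: find(3) -> no change; set of 3 is {0, 2, 3, 4, 5, 6}
Step 13: find(1) -> no change; set of 1 is {1}
Step 14: find(4) -> no change; set of 4 is {0, 2, 3, 4, 5, 6}
Step 15: union(4, 3) -> already same set; set of 4 now {0, 2, 3, 4, 5, 6}
Step 16: union(0, 2) -> already same set; set of 0 now {0, 2, 3, 4, 5, 6}
Step 17: union(0, 6) -> already same set; set of 0 now {0, 2, 3, 4, 5, 6}
Component of 2: {0, 2, 3, 4, 5, 6}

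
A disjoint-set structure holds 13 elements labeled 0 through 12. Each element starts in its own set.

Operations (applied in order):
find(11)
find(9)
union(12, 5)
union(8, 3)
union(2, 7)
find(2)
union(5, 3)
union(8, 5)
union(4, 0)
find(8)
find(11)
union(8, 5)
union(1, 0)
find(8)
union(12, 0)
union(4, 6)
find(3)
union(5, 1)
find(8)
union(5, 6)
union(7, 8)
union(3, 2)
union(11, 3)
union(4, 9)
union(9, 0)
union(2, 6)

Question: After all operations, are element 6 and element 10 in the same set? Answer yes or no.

Step 1: find(11) -> no change; set of 11 is {11}
Step 2: find(9) -> no change; set of 9 is {9}
Step 3: union(12, 5) -> merged; set of 12 now {5, 12}
Step 4: union(8, 3) -> merged; set of 8 now {3, 8}
Step 5: union(2, 7) -> merged; set of 2 now {2, 7}
Step 6: find(2) -> no change; set of 2 is {2, 7}
Step 7: union(5, 3) -> merged; set of 5 now {3, 5, 8, 12}
Step 8: union(8, 5) -> already same set; set of 8 now {3, 5, 8, 12}
Step 9: union(4, 0) -> merged; set of 4 now {0, 4}
Step 10: find(8) -> no change; set of 8 is {3, 5, 8, 12}
Step 11: find(11) -> no change; set of 11 is {11}
Step 12: union(8, 5) -> already same set; set of 8 now {3, 5, 8, 12}
Step 13: union(1, 0) -> merged; set of 1 now {0, 1, 4}
Step 14: find(8) -> no change; set of 8 is {3, 5, 8, 12}
Step 15: union(12, 0) -> merged; set of 12 now {0, 1, 3, 4, 5, 8, 12}
Step 16: union(4, 6) -> merged; set of 4 now {0, 1, 3, 4, 5, 6, 8, 12}
Step 17: find(3) -> no change; set of 3 is {0, 1, 3, 4, 5, 6, 8, 12}
Step 18: union(5, 1) -> already same set; set of 5 now {0, 1, 3, 4, 5, 6, 8, 12}
Step 19: find(8) -> no change; set of 8 is {0, 1, 3, 4, 5, 6, 8, 12}
Step 20: union(5, 6) -> already same set; set of 5 now {0, 1, 3, 4, 5, 6, 8, 12}
Step 21: union(7, 8) -> merged; set of 7 now {0, 1, 2, 3, 4, 5, 6, 7, 8, 12}
Step 22: union(3, 2) -> already same set; set of 3 now {0, 1, 2, 3, 4, 5, 6, 7, 8, 12}
Step 23: union(11, 3) -> merged; set of 11 now {0, 1, 2, 3, 4, 5, 6, 7, 8, 11, 12}
Step 24: union(4, 9) -> merged; set of 4 now {0, 1, 2, 3, 4, 5, 6, 7, 8, 9, 11, 12}
Step 25: union(9, 0) -> already same set; set of 9 now {0, 1, 2, 3, 4, 5, 6, 7, 8, 9, 11, 12}
Step 26: union(2, 6) -> already same set; set of 2 now {0, 1, 2, 3, 4, 5, 6, 7, 8, 9, 11, 12}
Set of 6: {0, 1, 2, 3, 4, 5, 6, 7, 8, 9, 11, 12}; 10 is not a member.

Answer: no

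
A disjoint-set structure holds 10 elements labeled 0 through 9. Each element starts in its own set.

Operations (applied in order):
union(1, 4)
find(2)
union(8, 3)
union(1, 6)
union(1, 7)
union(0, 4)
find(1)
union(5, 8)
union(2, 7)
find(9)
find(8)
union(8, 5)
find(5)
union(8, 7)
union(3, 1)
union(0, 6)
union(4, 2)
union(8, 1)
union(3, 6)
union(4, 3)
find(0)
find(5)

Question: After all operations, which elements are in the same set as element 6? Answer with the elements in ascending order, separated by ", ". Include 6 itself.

Step 1: union(1, 4) -> merged; set of 1 now {1, 4}
Step 2: find(2) -> no change; set of 2 is {2}
Step 3: union(8, 3) -> merged; set of 8 now {3, 8}
Step 4: union(1, 6) -> merged; set of 1 now {1, 4, 6}
Step 5: union(1, 7) -> merged; set of 1 now {1, 4, 6, 7}
Step 6: union(0, 4) -> merged; set of 0 now {0, 1, 4, 6, 7}
Step 7: find(1) -> no change; set of 1 is {0, 1, 4, 6, 7}
Step 8: union(5, 8) -> merged; set of 5 now {3, 5, 8}
Step 9: union(2, 7) -> merged; set of 2 now {0, 1, 2, 4, 6, 7}
Step 10: find(9) -> no change; set of 9 is {9}
Step 11: find(8) -> no change; set of 8 is {3, 5, 8}
Step 12: union(8, 5) -> already same set; set of 8 now {3, 5, 8}
Step 13: find(5) -> no change; set of 5 is {3, 5, 8}
Step 14: union(8, 7) -> merged; set of 8 now {0, 1, 2, 3, 4, 5, 6, 7, 8}
Step 15: union(3, 1) -> already same set; set of 3 now {0, 1, 2, 3, 4, 5, 6, 7, 8}
Step 16: union(0, 6) -> already same set; set of 0 now {0, 1, 2, 3, 4, 5, 6, 7, 8}
Step 17: union(4, 2) -> already same set; set of 4 now {0, 1, 2, 3, 4, 5, 6, 7, 8}
Step 18: union(8, 1) -> already same set; set of 8 now {0, 1, 2, 3, 4, 5, 6, 7, 8}
Step 19: union(3, 6) -> already same set; set of 3 now {0, 1, 2, 3, 4, 5, 6, 7, 8}
Step 20: union(4, 3) -> already same set; set of 4 now {0, 1, 2, 3, 4, 5, 6, 7, 8}
Step 21: find(0) -> no change; set of 0 is {0, 1, 2, 3, 4, 5, 6, 7, 8}
Step 22: find(5) -> no change; set of 5 is {0, 1, 2, 3, 4, 5, 6, 7, 8}
Component of 6: {0, 1, 2, 3, 4, 5, 6, 7, 8}

Answer: 0, 1, 2, 3, 4, 5, 6, 7, 8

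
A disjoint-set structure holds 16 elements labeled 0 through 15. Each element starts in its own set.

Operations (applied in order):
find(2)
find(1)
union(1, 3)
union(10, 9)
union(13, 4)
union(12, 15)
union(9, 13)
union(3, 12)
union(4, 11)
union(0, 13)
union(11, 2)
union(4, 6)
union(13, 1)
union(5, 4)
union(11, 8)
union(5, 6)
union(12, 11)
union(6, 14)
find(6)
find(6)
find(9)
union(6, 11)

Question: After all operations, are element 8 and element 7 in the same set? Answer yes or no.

Step 1: find(2) -> no change; set of 2 is {2}
Step 2: find(1) -> no change; set of 1 is {1}
Step 3: union(1, 3) -> merged; set of 1 now {1, 3}
Step 4: union(10, 9) -> merged; set of 10 now {9, 10}
Step 5: union(13, 4) -> merged; set of 13 now {4, 13}
Step 6: union(12, 15) -> merged; set of 12 now {12, 15}
Step 7: union(9, 13) -> merged; set of 9 now {4, 9, 10, 13}
Step 8: union(3, 12) -> merged; set of 3 now {1, 3, 12, 15}
Step 9: union(4, 11) -> merged; set of 4 now {4, 9, 10, 11, 13}
Step 10: union(0, 13) -> merged; set of 0 now {0, 4, 9, 10, 11, 13}
Step 11: union(11, 2) -> merged; set of 11 now {0, 2, 4, 9, 10, 11, 13}
Step 12: union(4, 6) -> merged; set of 4 now {0, 2, 4, 6, 9, 10, 11, 13}
Step 13: union(13, 1) -> merged; set of 13 now {0, 1, 2, 3, 4, 6, 9, 10, 11, 12, 13, 15}
Step 14: union(5, 4) -> merged; set of 5 now {0, 1, 2, 3, 4, 5, 6, 9, 10, 11, 12, 13, 15}
Step 15: union(11, 8) -> merged; set of 11 now {0, 1, 2, 3, 4, 5, 6, 8, 9, 10, 11, 12, 13, 15}
Step 16: union(5, 6) -> already same set; set of 5 now {0, 1, 2, 3, 4, 5, 6, 8, 9, 10, 11, 12, 13, 15}
Step 17: union(12, 11) -> already same set; set of 12 now {0, 1, 2, 3, 4, 5, 6, 8, 9, 10, 11, 12, 13, 15}
Step 18: union(6, 14) -> merged; set of 6 now {0, 1, 2, 3, 4, 5, 6, 8, 9, 10, 11, 12, 13, 14, 15}
Step 19: find(6) -> no change; set of 6 is {0, 1, 2, 3, 4, 5, 6, 8, 9, 10, 11, 12, 13, 14, 15}
Step 20: find(6) -> no change; set of 6 is {0, 1, 2, 3, 4, 5, 6, 8, 9, 10, 11, 12, 13, 14, 15}
Step 21: find(9) -> no change; set of 9 is {0, 1, 2, 3, 4, 5, 6, 8, 9, 10, 11, 12, 13, 14, 15}
Step 22: union(6, 11) -> already same set; set of 6 now {0, 1, 2, 3, 4, 5, 6, 8, 9, 10, 11, 12, 13, 14, 15}
Set of 8: {0, 1, 2, 3, 4, 5, 6, 8, 9, 10, 11, 12, 13, 14, 15}; 7 is not a member.

Answer: no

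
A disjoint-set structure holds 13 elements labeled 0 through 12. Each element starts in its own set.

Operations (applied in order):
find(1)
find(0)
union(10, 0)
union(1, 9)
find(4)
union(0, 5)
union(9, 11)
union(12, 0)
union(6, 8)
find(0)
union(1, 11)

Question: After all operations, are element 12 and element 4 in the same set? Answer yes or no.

Answer: no

Derivation:
Step 1: find(1) -> no change; set of 1 is {1}
Step 2: find(0) -> no change; set of 0 is {0}
Step 3: union(10, 0) -> merged; set of 10 now {0, 10}
Step 4: union(1, 9) -> merged; set of 1 now {1, 9}
Step 5: find(4) -> no change; set of 4 is {4}
Step 6: union(0, 5) -> merged; set of 0 now {0, 5, 10}
Step 7: union(9, 11) -> merged; set of 9 now {1, 9, 11}
Step 8: union(12, 0) -> merged; set of 12 now {0, 5, 10, 12}
Step 9: union(6, 8) -> merged; set of 6 now {6, 8}
Step 10: find(0) -> no change; set of 0 is {0, 5, 10, 12}
Step 11: union(1, 11) -> already same set; set of 1 now {1, 9, 11}
Set of 12: {0, 5, 10, 12}; 4 is not a member.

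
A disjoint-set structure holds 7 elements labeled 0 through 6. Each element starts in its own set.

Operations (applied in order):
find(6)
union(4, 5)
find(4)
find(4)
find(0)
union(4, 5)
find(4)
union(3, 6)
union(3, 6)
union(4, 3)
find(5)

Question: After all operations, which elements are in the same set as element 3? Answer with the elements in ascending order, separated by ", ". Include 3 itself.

Answer: 3, 4, 5, 6

Derivation:
Step 1: find(6) -> no change; set of 6 is {6}
Step 2: union(4, 5) -> merged; set of 4 now {4, 5}
Step 3: find(4) -> no change; set of 4 is {4, 5}
Step 4: find(4) -> no change; set of 4 is {4, 5}
Step 5: find(0) -> no change; set of 0 is {0}
Step 6: union(4, 5) -> already same set; set of 4 now {4, 5}
Step 7: find(4) -> no change; set of 4 is {4, 5}
Step 8: union(3, 6) -> merged; set of 3 now {3, 6}
Step 9: union(3, 6) -> already same set; set of 3 now {3, 6}
Step 10: union(4, 3) -> merged; set of 4 now {3, 4, 5, 6}
Step 11: find(5) -> no change; set of 5 is {3, 4, 5, 6}
Component of 3: {3, 4, 5, 6}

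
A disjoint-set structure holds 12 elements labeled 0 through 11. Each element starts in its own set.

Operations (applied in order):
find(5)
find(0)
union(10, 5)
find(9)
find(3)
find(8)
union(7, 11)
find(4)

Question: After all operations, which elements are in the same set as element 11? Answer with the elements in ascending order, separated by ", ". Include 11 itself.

Answer: 7, 11

Derivation:
Step 1: find(5) -> no change; set of 5 is {5}
Step 2: find(0) -> no change; set of 0 is {0}
Step 3: union(10, 5) -> merged; set of 10 now {5, 10}
Step 4: find(9) -> no change; set of 9 is {9}
Step 5: find(3) -> no change; set of 3 is {3}
Step 6: find(8) -> no change; set of 8 is {8}
Step 7: union(7, 11) -> merged; set of 7 now {7, 11}
Step 8: find(4) -> no change; set of 4 is {4}
Component of 11: {7, 11}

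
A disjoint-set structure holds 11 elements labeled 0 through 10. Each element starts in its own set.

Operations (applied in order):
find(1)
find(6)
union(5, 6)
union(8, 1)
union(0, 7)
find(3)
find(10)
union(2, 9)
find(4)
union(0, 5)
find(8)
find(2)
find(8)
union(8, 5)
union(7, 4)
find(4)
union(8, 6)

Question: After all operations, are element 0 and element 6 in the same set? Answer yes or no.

Answer: yes

Derivation:
Step 1: find(1) -> no change; set of 1 is {1}
Step 2: find(6) -> no change; set of 6 is {6}
Step 3: union(5, 6) -> merged; set of 5 now {5, 6}
Step 4: union(8, 1) -> merged; set of 8 now {1, 8}
Step 5: union(0, 7) -> merged; set of 0 now {0, 7}
Step 6: find(3) -> no change; set of 3 is {3}
Step 7: find(10) -> no change; set of 10 is {10}
Step 8: union(2, 9) -> merged; set of 2 now {2, 9}
Step 9: find(4) -> no change; set of 4 is {4}
Step 10: union(0, 5) -> merged; set of 0 now {0, 5, 6, 7}
Step 11: find(8) -> no change; set of 8 is {1, 8}
Step 12: find(2) -> no change; set of 2 is {2, 9}
Step 13: find(8) -> no change; set of 8 is {1, 8}
Step 14: union(8, 5) -> merged; set of 8 now {0, 1, 5, 6, 7, 8}
Step 15: union(7, 4) -> merged; set of 7 now {0, 1, 4, 5, 6, 7, 8}
Step 16: find(4) -> no change; set of 4 is {0, 1, 4, 5, 6, 7, 8}
Step 17: union(8, 6) -> already same set; set of 8 now {0, 1, 4, 5, 6, 7, 8}
Set of 0: {0, 1, 4, 5, 6, 7, 8}; 6 is a member.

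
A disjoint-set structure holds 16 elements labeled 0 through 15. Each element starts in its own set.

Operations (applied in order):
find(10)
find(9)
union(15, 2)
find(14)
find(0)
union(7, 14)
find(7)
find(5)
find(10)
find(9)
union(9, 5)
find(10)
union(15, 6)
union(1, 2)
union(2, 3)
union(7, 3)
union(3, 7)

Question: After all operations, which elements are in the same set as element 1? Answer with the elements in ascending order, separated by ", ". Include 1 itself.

Answer: 1, 2, 3, 6, 7, 14, 15

Derivation:
Step 1: find(10) -> no change; set of 10 is {10}
Step 2: find(9) -> no change; set of 9 is {9}
Step 3: union(15, 2) -> merged; set of 15 now {2, 15}
Step 4: find(14) -> no change; set of 14 is {14}
Step 5: find(0) -> no change; set of 0 is {0}
Step 6: union(7, 14) -> merged; set of 7 now {7, 14}
Step 7: find(7) -> no change; set of 7 is {7, 14}
Step 8: find(5) -> no change; set of 5 is {5}
Step 9: find(10) -> no change; set of 10 is {10}
Step 10: find(9) -> no change; set of 9 is {9}
Step 11: union(9, 5) -> merged; set of 9 now {5, 9}
Step 12: find(10) -> no change; set of 10 is {10}
Step 13: union(15, 6) -> merged; set of 15 now {2, 6, 15}
Step 14: union(1, 2) -> merged; set of 1 now {1, 2, 6, 15}
Step 15: union(2, 3) -> merged; set of 2 now {1, 2, 3, 6, 15}
Step 16: union(7, 3) -> merged; set of 7 now {1, 2, 3, 6, 7, 14, 15}
Step 17: union(3, 7) -> already same set; set of 3 now {1, 2, 3, 6, 7, 14, 15}
Component of 1: {1, 2, 3, 6, 7, 14, 15}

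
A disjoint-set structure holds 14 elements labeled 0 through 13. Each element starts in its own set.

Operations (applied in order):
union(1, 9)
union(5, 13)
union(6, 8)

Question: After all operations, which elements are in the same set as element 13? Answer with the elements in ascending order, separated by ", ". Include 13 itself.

Answer: 5, 13

Derivation:
Step 1: union(1, 9) -> merged; set of 1 now {1, 9}
Step 2: union(5, 13) -> merged; set of 5 now {5, 13}
Step 3: union(6, 8) -> merged; set of 6 now {6, 8}
Component of 13: {5, 13}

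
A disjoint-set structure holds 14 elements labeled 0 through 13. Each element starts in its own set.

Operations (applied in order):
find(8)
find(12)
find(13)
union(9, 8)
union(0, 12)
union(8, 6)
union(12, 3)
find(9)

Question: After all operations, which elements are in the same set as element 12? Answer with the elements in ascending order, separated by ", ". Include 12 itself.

Step 1: find(8) -> no change; set of 8 is {8}
Step 2: find(12) -> no change; set of 12 is {12}
Step 3: find(13) -> no change; set of 13 is {13}
Step 4: union(9, 8) -> merged; set of 9 now {8, 9}
Step 5: union(0, 12) -> merged; set of 0 now {0, 12}
Step 6: union(8, 6) -> merged; set of 8 now {6, 8, 9}
Step 7: union(12, 3) -> merged; set of 12 now {0, 3, 12}
Step 8: find(9) -> no change; set of 9 is {6, 8, 9}
Component of 12: {0, 3, 12}

Answer: 0, 3, 12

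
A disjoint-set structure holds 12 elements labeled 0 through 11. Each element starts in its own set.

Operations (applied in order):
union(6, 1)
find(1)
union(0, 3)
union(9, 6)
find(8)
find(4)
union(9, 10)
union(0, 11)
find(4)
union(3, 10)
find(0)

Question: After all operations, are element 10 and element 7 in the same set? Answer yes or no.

Answer: no

Derivation:
Step 1: union(6, 1) -> merged; set of 6 now {1, 6}
Step 2: find(1) -> no change; set of 1 is {1, 6}
Step 3: union(0, 3) -> merged; set of 0 now {0, 3}
Step 4: union(9, 6) -> merged; set of 9 now {1, 6, 9}
Step 5: find(8) -> no change; set of 8 is {8}
Step 6: find(4) -> no change; set of 4 is {4}
Step 7: union(9, 10) -> merged; set of 9 now {1, 6, 9, 10}
Step 8: union(0, 11) -> merged; set of 0 now {0, 3, 11}
Step 9: find(4) -> no change; set of 4 is {4}
Step 10: union(3, 10) -> merged; set of 3 now {0, 1, 3, 6, 9, 10, 11}
Step 11: find(0) -> no change; set of 0 is {0, 1, 3, 6, 9, 10, 11}
Set of 10: {0, 1, 3, 6, 9, 10, 11}; 7 is not a member.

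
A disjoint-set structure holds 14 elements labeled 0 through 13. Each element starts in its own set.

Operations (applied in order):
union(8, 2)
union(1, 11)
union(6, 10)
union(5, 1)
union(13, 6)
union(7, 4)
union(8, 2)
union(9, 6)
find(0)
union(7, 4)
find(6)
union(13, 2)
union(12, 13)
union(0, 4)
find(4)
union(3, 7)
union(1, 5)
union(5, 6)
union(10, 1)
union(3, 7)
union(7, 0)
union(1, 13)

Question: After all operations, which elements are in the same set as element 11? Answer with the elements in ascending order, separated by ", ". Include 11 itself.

Answer: 1, 2, 5, 6, 8, 9, 10, 11, 12, 13

Derivation:
Step 1: union(8, 2) -> merged; set of 8 now {2, 8}
Step 2: union(1, 11) -> merged; set of 1 now {1, 11}
Step 3: union(6, 10) -> merged; set of 6 now {6, 10}
Step 4: union(5, 1) -> merged; set of 5 now {1, 5, 11}
Step 5: union(13, 6) -> merged; set of 13 now {6, 10, 13}
Step 6: union(7, 4) -> merged; set of 7 now {4, 7}
Step 7: union(8, 2) -> already same set; set of 8 now {2, 8}
Step 8: union(9, 6) -> merged; set of 9 now {6, 9, 10, 13}
Step 9: find(0) -> no change; set of 0 is {0}
Step 10: union(7, 4) -> already same set; set of 7 now {4, 7}
Step 11: find(6) -> no change; set of 6 is {6, 9, 10, 13}
Step 12: union(13, 2) -> merged; set of 13 now {2, 6, 8, 9, 10, 13}
Step 13: union(12, 13) -> merged; set of 12 now {2, 6, 8, 9, 10, 12, 13}
Step 14: union(0, 4) -> merged; set of 0 now {0, 4, 7}
Step 15: find(4) -> no change; set of 4 is {0, 4, 7}
Step 16: union(3, 7) -> merged; set of 3 now {0, 3, 4, 7}
Step 17: union(1, 5) -> already same set; set of 1 now {1, 5, 11}
Step 18: union(5, 6) -> merged; set of 5 now {1, 2, 5, 6, 8, 9, 10, 11, 12, 13}
Step 19: union(10, 1) -> already same set; set of 10 now {1, 2, 5, 6, 8, 9, 10, 11, 12, 13}
Step 20: union(3, 7) -> already same set; set of 3 now {0, 3, 4, 7}
Step 21: union(7, 0) -> already same set; set of 7 now {0, 3, 4, 7}
Step 22: union(1, 13) -> already same set; set of 1 now {1, 2, 5, 6, 8, 9, 10, 11, 12, 13}
Component of 11: {1, 2, 5, 6, 8, 9, 10, 11, 12, 13}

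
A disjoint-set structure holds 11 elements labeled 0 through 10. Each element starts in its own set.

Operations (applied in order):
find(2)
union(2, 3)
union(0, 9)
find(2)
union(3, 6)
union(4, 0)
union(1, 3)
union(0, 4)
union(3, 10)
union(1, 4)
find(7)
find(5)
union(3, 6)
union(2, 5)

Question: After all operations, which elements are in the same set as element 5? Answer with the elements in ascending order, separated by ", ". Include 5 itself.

Answer: 0, 1, 2, 3, 4, 5, 6, 9, 10

Derivation:
Step 1: find(2) -> no change; set of 2 is {2}
Step 2: union(2, 3) -> merged; set of 2 now {2, 3}
Step 3: union(0, 9) -> merged; set of 0 now {0, 9}
Step 4: find(2) -> no change; set of 2 is {2, 3}
Step 5: union(3, 6) -> merged; set of 3 now {2, 3, 6}
Step 6: union(4, 0) -> merged; set of 4 now {0, 4, 9}
Step 7: union(1, 3) -> merged; set of 1 now {1, 2, 3, 6}
Step 8: union(0, 4) -> already same set; set of 0 now {0, 4, 9}
Step 9: union(3, 10) -> merged; set of 3 now {1, 2, 3, 6, 10}
Step 10: union(1, 4) -> merged; set of 1 now {0, 1, 2, 3, 4, 6, 9, 10}
Step 11: find(7) -> no change; set of 7 is {7}
Step 12: find(5) -> no change; set of 5 is {5}
Step 13: union(3, 6) -> already same set; set of 3 now {0, 1, 2, 3, 4, 6, 9, 10}
Step 14: union(2, 5) -> merged; set of 2 now {0, 1, 2, 3, 4, 5, 6, 9, 10}
Component of 5: {0, 1, 2, 3, 4, 5, 6, 9, 10}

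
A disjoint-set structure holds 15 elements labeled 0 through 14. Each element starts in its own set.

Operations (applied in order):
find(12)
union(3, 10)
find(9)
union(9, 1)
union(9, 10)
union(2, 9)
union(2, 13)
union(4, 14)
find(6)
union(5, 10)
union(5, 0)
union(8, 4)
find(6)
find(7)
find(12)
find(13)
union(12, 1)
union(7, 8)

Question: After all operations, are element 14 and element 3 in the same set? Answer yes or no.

Step 1: find(12) -> no change; set of 12 is {12}
Step 2: union(3, 10) -> merged; set of 3 now {3, 10}
Step 3: find(9) -> no change; set of 9 is {9}
Step 4: union(9, 1) -> merged; set of 9 now {1, 9}
Step 5: union(9, 10) -> merged; set of 9 now {1, 3, 9, 10}
Step 6: union(2, 9) -> merged; set of 2 now {1, 2, 3, 9, 10}
Step 7: union(2, 13) -> merged; set of 2 now {1, 2, 3, 9, 10, 13}
Step 8: union(4, 14) -> merged; set of 4 now {4, 14}
Step 9: find(6) -> no change; set of 6 is {6}
Step 10: union(5, 10) -> merged; set of 5 now {1, 2, 3, 5, 9, 10, 13}
Step 11: union(5, 0) -> merged; set of 5 now {0, 1, 2, 3, 5, 9, 10, 13}
Step 12: union(8, 4) -> merged; set of 8 now {4, 8, 14}
Step 13: find(6) -> no change; set of 6 is {6}
Step 14: find(7) -> no change; set of 7 is {7}
Step 15: find(12) -> no change; set of 12 is {12}
Step 16: find(13) -> no change; set of 13 is {0, 1, 2, 3, 5, 9, 10, 13}
Step 17: union(12, 1) -> merged; set of 12 now {0, 1, 2, 3, 5, 9, 10, 12, 13}
Step 18: union(7, 8) -> merged; set of 7 now {4, 7, 8, 14}
Set of 14: {4, 7, 8, 14}; 3 is not a member.

Answer: no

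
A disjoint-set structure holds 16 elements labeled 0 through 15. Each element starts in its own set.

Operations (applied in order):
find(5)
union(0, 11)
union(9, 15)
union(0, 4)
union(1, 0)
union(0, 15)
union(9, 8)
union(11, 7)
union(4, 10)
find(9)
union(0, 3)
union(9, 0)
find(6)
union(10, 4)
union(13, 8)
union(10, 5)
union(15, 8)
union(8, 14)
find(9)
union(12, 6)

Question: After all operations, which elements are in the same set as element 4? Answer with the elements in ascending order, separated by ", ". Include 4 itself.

Step 1: find(5) -> no change; set of 5 is {5}
Step 2: union(0, 11) -> merged; set of 0 now {0, 11}
Step 3: union(9, 15) -> merged; set of 9 now {9, 15}
Step 4: union(0, 4) -> merged; set of 0 now {0, 4, 11}
Step 5: union(1, 0) -> merged; set of 1 now {0, 1, 4, 11}
Step 6: union(0, 15) -> merged; set of 0 now {0, 1, 4, 9, 11, 15}
Step 7: union(9, 8) -> merged; set of 9 now {0, 1, 4, 8, 9, 11, 15}
Step 8: union(11, 7) -> merged; set of 11 now {0, 1, 4, 7, 8, 9, 11, 15}
Step 9: union(4, 10) -> merged; set of 4 now {0, 1, 4, 7, 8, 9, 10, 11, 15}
Step 10: find(9) -> no change; set of 9 is {0, 1, 4, 7, 8, 9, 10, 11, 15}
Step 11: union(0, 3) -> merged; set of 0 now {0, 1, 3, 4, 7, 8, 9, 10, 11, 15}
Step 12: union(9, 0) -> already same set; set of 9 now {0, 1, 3, 4, 7, 8, 9, 10, 11, 15}
Step 13: find(6) -> no change; set of 6 is {6}
Step 14: union(10, 4) -> already same set; set of 10 now {0, 1, 3, 4, 7, 8, 9, 10, 11, 15}
Step 15: union(13, 8) -> merged; set of 13 now {0, 1, 3, 4, 7, 8, 9, 10, 11, 13, 15}
Step 16: union(10, 5) -> merged; set of 10 now {0, 1, 3, 4, 5, 7, 8, 9, 10, 11, 13, 15}
Step 17: union(15, 8) -> already same set; set of 15 now {0, 1, 3, 4, 5, 7, 8, 9, 10, 11, 13, 15}
Step 18: union(8, 14) -> merged; set of 8 now {0, 1, 3, 4, 5, 7, 8, 9, 10, 11, 13, 14, 15}
Step 19: find(9) -> no change; set of 9 is {0, 1, 3, 4, 5, 7, 8, 9, 10, 11, 13, 14, 15}
Step 20: union(12, 6) -> merged; set of 12 now {6, 12}
Component of 4: {0, 1, 3, 4, 5, 7, 8, 9, 10, 11, 13, 14, 15}

Answer: 0, 1, 3, 4, 5, 7, 8, 9, 10, 11, 13, 14, 15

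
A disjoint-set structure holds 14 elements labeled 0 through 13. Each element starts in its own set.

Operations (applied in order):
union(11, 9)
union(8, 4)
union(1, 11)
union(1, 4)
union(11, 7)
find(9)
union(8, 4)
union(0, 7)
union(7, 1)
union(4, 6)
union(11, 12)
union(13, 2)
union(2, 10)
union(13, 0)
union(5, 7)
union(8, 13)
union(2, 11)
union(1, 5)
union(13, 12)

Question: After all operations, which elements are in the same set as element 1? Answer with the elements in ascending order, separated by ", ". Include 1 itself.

Step 1: union(11, 9) -> merged; set of 11 now {9, 11}
Step 2: union(8, 4) -> merged; set of 8 now {4, 8}
Step 3: union(1, 11) -> merged; set of 1 now {1, 9, 11}
Step 4: union(1, 4) -> merged; set of 1 now {1, 4, 8, 9, 11}
Step 5: union(11, 7) -> merged; set of 11 now {1, 4, 7, 8, 9, 11}
Step 6: find(9) -> no change; set of 9 is {1, 4, 7, 8, 9, 11}
Step 7: union(8, 4) -> already same set; set of 8 now {1, 4, 7, 8, 9, 11}
Step 8: union(0, 7) -> merged; set of 0 now {0, 1, 4, 7, 8, 9, 11}
Step 9: union(7, 1) -> already same set; set of 7 now {0, 1, 4, 7, 8, 9, 11}
Step 10: union(4, 6) -> merged; set of 4 now {0, 1, 4, 6, 7, 8, 9, 11}
Step 11: union(11, 12) -> merged; set of 11 now {0, 1, 4, 6, 7, 8, 9, 11, 12}
Step 12: union(13, 2) -> merged; set of 13 now {2, 13}
Step 13: union(2, 10) -> merged; set of 2 now {2, 10, 13}
Step 14: union(13, 0) -> merged; set of 13 now {0, 1, 2, 4, 6, 7, 8, 9, 10, 11, 12, 13}
Step 15: union(5, 7) -> merged; set of 5 now {0, 1, 2, 4, 5, 6, 7, 8, 9, 10, 11, 12, 13}
Step 16: union(8, 13) -> already same set; set of 8 now {0, 1, 2, 4, 5, 6, 7, 8, 9, 10, 11, 12, 13}
Step 17: union(2, 11) -> already same set; set of 2 now {0, 1, 2, 4, 5, 6, 7, 8, 9, 10, 11, 12, 13}
Step 18: union(1, 5) -> already same set; set of 1 now {0, 1, 2, 4, 5, 6, 7, 8, 9, 10, 11, 12, 13}
Step 19: union(13, 12) -> already same set; set of 13 now {0, 1, 2, 4, 5, 6, 7, 8, 9, 10, 11, 12, 13}
Component of 1: {0, 1, 2, 4, 5, 6, 7, 8, 9, 10, 11, 12, 13}

Answer: 0, 1, 2, 4, 5, 6, 7, 8, 9, 10, 11, 12, 13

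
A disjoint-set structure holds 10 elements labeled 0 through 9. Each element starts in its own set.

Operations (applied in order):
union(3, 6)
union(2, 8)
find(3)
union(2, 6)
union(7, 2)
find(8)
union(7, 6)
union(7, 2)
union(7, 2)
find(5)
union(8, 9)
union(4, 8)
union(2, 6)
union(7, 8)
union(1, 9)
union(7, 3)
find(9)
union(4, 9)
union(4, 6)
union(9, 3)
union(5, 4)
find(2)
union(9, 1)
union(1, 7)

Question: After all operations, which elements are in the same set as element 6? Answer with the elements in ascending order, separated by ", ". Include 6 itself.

Step 1: union(3, 6) -> merged; set of 3 now {3, 6}
Step 2: union(2, 8) -> merged; set of 2 now {2, 8}
Step 3: find(3) -> no change; set of 3 is {3, 6}
Step 4: union(2, 6) -> merged; set of 2 now {2, 3, 6, 8}
Step 5: union(7, 2) -> merged; set of 7 now {2, 3, 6, 7, 8}
Step 6: find(8) -> no change; set of 8 is {2, 3, 6, 7, 8}
Step 7: union(7, 6) -> already same set; set of 7 now {2, 3, 6, 7, 8}
Step 8: union(7, 2) -> already same set; set of 7 now {2, 3, 6, 7, 8}
Step 9: union(7, 2) -> already same set; set of 7 now {2, 3, 6, 7, 8}
Step 10: find(5) -> no change; set of 5 is {5}
Step 11: union(8, 9) -> merged; set of 8 now {2, 3, 6, 7, 8, 9}
Step 12: union(4, 8) -> merged; set of 4 now {2, 3, 4, 6, 7, 8, 9}
Step 13: union(2, 6) -> already same set; set of 2 now {2, 3, 4, 6, 7, 8, 9}
Step 14: union(7, 8) -> already same set; set of 7 now {2, 3, 4, 6, 7, 8, 9}
Step 15: union(1, 9) -> merged; set of 1 now {1, 2, 3, 4, 6, 7, 8, 9}
Step 16: union(7, 3) -> already same set; set of 7 now {1, 2, 3, 4, 6, 7, 8, 9}
Step 17: find(9) -> no change; set of 9 is {1, 2, 3, 4, 6, 7, 8, 9}
Step 18: union(4, 9) -> already same set; set of 4 now {1, 2, 3, 4, 6, 7, 8, 9}
Step 19: union(4, 6) -> already same set; set of 4 now {1, 2, 3, 4, 6, 7, 8, 9}
Step 20: union(9, 3) -> already same set; set of 9 now {1, 2, 3, 4, 6, 7, 8, 9}
Step 21: union(5, 4) -> merged; set of 5 now {1, 2, 3, 4, 5, 6, 7, 8, 9}
Step 22: find(2) -> no change; set of 2 is {1, 2, 3, 4, 5, 6, 7, 8, 9}
Step 23: union(9, 1) -> already same set; set of 9 now {1, 2, 3, 4, 5, 6, 7, 8, 9}
Step 24: union(1, 7) -> already same set; set of 1 now {1, 2, 3, 4, 5, 6, 7, 8, 9}
Component of 6: {1, 2, 3, 4, 5, 6, 7, 8, 9}

Answer: 1, 2, 3, 4, 5, 6, 7, 8, 9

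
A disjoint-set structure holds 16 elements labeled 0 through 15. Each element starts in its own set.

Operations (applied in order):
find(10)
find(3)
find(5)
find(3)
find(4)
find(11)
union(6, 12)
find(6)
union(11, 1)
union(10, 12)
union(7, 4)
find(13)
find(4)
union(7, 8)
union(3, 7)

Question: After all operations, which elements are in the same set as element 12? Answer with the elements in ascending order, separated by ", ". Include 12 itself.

Answer: 6, 10, 12

Derivation:
Step 1: find(10) -> no change; set of 10 is {10}
Step 2: find(3) -> no change; set of 3 is {3}
Step 3: find(5) -> no change; set of 5 is {5}
Step 4: find(3) -> no change; set of 3 is {3}
Step 5: find(4) -> no change; set of 4 is {4}
Step 6: find(11) -> no change; set of 11 is {11}
Step 7: union(6, 12) -> merged; set of 6 now {6, 12}
Step 8: find(6) -> no change; set of 6 is {6, 12}
Step 9: union(11, 1) -> merged; set of 11 now {1, 11}
Step 10: union(10, 12) -> merged; set of 10 now {6, 10, 12}
Step 11: union(7, 4) -> merged; set of 7 now {4, 7}
Step 12: find(13) -> no change; set of 13 is {13}
Step 13: find(4) -> no change; set of 4 is {4, 7}
Step 14: union(7, 8) -> merged; set of 7 now {4, 7, 8}
Step 15: union(3, 7) -> merged; set of 3 now {3, 4, 7, 8}
Component of 12: {6, 10, 12}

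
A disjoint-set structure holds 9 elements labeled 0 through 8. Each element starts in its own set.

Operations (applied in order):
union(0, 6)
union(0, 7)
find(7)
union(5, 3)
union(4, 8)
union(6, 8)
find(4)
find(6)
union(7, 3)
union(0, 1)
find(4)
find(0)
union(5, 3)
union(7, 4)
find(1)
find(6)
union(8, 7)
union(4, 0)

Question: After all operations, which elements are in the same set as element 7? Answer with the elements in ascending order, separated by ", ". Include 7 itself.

Answer: 0, 1, 3, 4, 5, 6, 7, 8

Derivation:
Step 1: union(0, 6) -> merged; set of 0 now {0, 6}
Step 2: union(0, 7) -> merged; set of 0 now {0, 6, 7}
Step 3: find(7) -> no change; set of 7 is {0, 6, 7}
Step 4: union(5, 3) -> merged; set of 5 now {3, 5}
Step 5: union(4, 8) -> merged; set of 4 now {4, 8}
Step 6: union(6, 8) -> merged; set of 6 now {0, 4, 6, 7, 8}
Step 7: find(4) -> no change; set of 4 is {0, 4, 6, 7, 8}
Step 8: find(6) -> no change; set of 6 is {0, 4, 6, 7, 8}
Step 9: union(7, 3) -> merged; set of 7 now {0, 3, 4, 5, 6, 7, 8}
Step 10: union(0, 1) -> merged; set of 0 now {0, 1, 3, 4, 5, 6, 7, 8}
Step 11: find(4) -> no change; set of 4 is {0, 1, 3, 4, 5, 6, 7, 8}
Step 12: find(0) -> no change; set of 0 is {0, 1, 3, 4, 5, 6, 7, 8}
Step 13: union(5, 3) -> already same set; set of 5 now {0, 1, 3, 4, 5, 6, 7, 8}
Step 14: union(7, 4) -> already same set; set of 7 now {0, 1, 3, 4, 5, 6, 7, 8}
Step 15: find(1) -> no change; set of 1 is {0, 1, 3, 4, 5, 6, 7, 8}
Step 16: find(6) -> no change; set of 6 is {0, 1, 3, 4, 5, 6, 7, 8}
Step 17: union(8, 7) -> already same set; set of 8 now {0, 1, 3, 4, 5, 6, 7, 8}
Step 18: union(4, 0) -> already same set; set of 4 now {0, 1, 3, 4, 5, 6, 7, 8}
Component of 7: {0, 1, 3, 4, 5, 6, 7, 8}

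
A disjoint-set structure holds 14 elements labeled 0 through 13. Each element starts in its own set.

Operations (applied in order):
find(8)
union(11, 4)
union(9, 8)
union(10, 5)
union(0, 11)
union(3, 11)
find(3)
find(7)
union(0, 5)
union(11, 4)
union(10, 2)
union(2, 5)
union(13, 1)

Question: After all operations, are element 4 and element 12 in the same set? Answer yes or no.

Step 1: find(8) -> no change; set of 8 is {8}
Step 2: union(11, 4) -> merged; set of 11 now {4, 11}
Step 3: union(9, 8) -> merged; set of 9 now {8, 9}
Step 4: union(10, 5) -> merged; set of 10 now {5, 10}
Step 5: union(0, 11) -> merged; set of 0 now {0, 4, 11}
Step 6: union(3, 11) -> merged; set of 3 now {0, 3, 4, 11}
Step 7: find(3) -> no change; set of 3 is {0, 3, 4, 11}
Step 8: find(7) -> no change; set of 7 is {7}
Step 9: union(0, 5) -> merged; set of 0 now {0, 3, 4, 5, 10, 11}
Step 10: union(11, 4) -> already same set; set of 11 now {0, 3, 4, 5, 10, 11}
Step 11: union(10, 2) -> merged; set of 10 now {0, 2, 3, 4, 5, 10, 11}
Step 12: union(2, 5) -> already same set; set of 2 now {0, 2, 3, 4, 5, 10, 11}
Step 13: union(13, 1) -> merged; set of 13 now {1, 13}
Set of 4: {0, 2, 3, 4, 5, 10, 11}; 12 is not a member.

Answer: no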